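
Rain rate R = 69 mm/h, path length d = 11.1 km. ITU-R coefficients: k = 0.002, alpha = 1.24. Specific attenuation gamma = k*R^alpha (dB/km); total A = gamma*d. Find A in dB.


gamma = 0.002 * 69^1.24 = 0.381244 dB/km
A = 0.381244 * 11.1 = 4.23 dB

4.23 dB


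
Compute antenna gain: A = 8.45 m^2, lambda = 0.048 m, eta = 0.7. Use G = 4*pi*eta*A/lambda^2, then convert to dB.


G_linear = 4*pi*0.7*8.45/0.048^2 = 32261.32
G_dB = 10*log10(32261.32) = 45.1 dB

45.1 dB


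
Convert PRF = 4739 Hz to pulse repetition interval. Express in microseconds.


PRI = 1/4739 = 0.000211015 s = 211.0 us

211.0 us


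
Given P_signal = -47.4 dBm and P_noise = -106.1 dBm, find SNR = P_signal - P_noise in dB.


SNR = -47.4 - (-106.1) = 58.7 dB

58.7 dB


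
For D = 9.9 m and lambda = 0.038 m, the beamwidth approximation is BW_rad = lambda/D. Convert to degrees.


BW_rad = 0.038 / 9.9 = 0.003838
BW_deg = 0.22 degrees

0.22 degrees


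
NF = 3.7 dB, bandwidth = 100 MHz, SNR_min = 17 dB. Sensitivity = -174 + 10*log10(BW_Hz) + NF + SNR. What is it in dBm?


10*log10(100000000.0) = 80.0
S = -174 + 80.0 + 3.7 + 17 = -73.3 dBm

-73.3 dBm


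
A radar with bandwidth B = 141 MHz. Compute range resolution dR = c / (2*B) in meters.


dR = 3e8 / (2 * 141000000.0) = 1.06 m

1.06 m


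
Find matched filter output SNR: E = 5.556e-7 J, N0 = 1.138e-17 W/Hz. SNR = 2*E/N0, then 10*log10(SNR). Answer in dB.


SNR_lin = 2 * 5.556e-7 / 1.138e-17 = 9.764e10
SNR_dB = 10*log10(9.764e10) = 109.9 dB

109.9 dB


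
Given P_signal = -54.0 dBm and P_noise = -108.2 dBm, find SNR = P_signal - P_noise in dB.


SNR = -54.0 - (-108.2) = 54.2 dB

54.2 dB


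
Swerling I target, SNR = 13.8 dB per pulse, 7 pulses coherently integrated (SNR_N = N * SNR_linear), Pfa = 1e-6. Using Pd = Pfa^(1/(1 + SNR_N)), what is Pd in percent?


SNR_lin = 10^(13.8/10) = 23.98833
SNR_N = 7 * 23.98833 = 167.91831
1/(1 + SNR_N) = 1/168.91831 = 0.00592
Pd = (1e-6)^0.00592 = 0.92147
Pd = 92.1%

92.1%


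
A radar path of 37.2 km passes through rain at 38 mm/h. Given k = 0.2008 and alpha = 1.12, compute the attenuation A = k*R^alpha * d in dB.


gamma = 0.2008 * 38^1.12 = 11.806504 dB/km
A = 11.806504 * 37.2 = 439.2 dB

439.2 dB


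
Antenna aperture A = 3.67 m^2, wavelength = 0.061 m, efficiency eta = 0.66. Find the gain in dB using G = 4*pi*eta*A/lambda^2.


G_linear = 4*pi*0.66*3.67/0.061^2 = 8180.13
G_dB = 10*log10(8180.13) = 39.1 dB

39.1 dB


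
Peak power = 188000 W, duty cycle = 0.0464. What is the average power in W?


P_avg = 188000 * 0.0464 = 8723.2 W

8723.2 W


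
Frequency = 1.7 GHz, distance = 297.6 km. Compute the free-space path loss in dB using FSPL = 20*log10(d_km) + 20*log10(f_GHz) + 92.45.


20*log10(297.6) = 49.47
20*log10(1.7) = 4.61
FSPL = 146.5 dB

146.5 dB


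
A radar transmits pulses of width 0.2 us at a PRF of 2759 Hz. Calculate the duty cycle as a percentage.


DC = 0.2e-6 * 2759 * 100 = 0.06%

0.06%


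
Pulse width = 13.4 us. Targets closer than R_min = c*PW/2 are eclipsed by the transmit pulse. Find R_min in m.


R_min = 3e8 * 13.4e-6 / 2 = 2010.0 m

2010.0 m


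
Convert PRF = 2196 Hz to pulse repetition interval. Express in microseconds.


PRI = 1/2196 = 0.0004553734 s = 455.4 us

455.4 us


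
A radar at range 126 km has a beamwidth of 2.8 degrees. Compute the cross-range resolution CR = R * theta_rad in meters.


BW_rad = 0.048869219
CR = 126000 * 0.048869219 = 6157.5 m

6157.5 m


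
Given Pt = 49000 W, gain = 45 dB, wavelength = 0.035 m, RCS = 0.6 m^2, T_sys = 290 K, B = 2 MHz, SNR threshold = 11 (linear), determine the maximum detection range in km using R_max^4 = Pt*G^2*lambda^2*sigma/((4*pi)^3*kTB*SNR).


G_lin = 10^(45/10) = 31622.776602
R^4 = 49000 * 31622.776602^2 * 0.035^2 * 0.6 / ((4*pi)^3 * 1.38e-23 * 290 * 2000000.0 * 11)
R^4 = 2.06136e20 m^4
R_max = (2.06136e20)^(1/4) = 119822.5 m = 119.8 km

119.8 km


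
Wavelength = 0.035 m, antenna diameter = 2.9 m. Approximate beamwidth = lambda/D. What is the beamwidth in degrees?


BW_rad = 0.035 / 2.9 = 0.012069
BW_deg = 0.69 degrees

0.69 degrees


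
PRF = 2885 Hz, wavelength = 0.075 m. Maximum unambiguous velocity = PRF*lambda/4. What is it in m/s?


V_ua = 2885 * 0.075 / 4 = 54.1 m/s

54.1 m/s


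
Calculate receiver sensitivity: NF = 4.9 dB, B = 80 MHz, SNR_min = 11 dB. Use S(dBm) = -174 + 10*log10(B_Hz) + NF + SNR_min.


10*log10(80000000.0) = 79.03
S = -174 + 79.03 + 4.9 + 11 = -79.1 dBm

-79.1 dBm


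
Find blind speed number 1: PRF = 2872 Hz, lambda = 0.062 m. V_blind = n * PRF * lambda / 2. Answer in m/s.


V_blind = 1 * 2872 * 0.062 / 2 = 89.0 m/s

89.0 m/s


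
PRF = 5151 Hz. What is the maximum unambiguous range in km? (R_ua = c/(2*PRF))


R_ua = 3e8 / (2 * 5151) = 29120.6 m = 29.1 km

29.1 km


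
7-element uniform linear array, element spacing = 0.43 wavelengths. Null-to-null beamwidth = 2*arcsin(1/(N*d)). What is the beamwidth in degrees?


1/(N*d) = 1/(7*0.43) = 0.332226
BW = 2*arcsin(0.332226) = 38.8 degrees

38.8 degrees


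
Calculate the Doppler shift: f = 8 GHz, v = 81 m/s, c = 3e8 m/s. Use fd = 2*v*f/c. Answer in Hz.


fd = 2 * 81 * 8000000000.0 / 3e8 = 4320.0 Hz

4320.0 Hz


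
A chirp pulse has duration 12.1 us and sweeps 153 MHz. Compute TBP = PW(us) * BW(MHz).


TBP = 12.1 * 153 = 1851.3

1851.3


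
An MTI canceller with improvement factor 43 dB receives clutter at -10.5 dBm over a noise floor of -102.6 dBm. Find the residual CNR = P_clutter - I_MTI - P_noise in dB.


CNR = -10.5 - 43 - (-102.6) = 49.1 dB

49.1 dB


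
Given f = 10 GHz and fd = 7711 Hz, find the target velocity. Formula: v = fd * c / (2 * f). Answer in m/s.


v = 7711 * 3e8 / (2 * 10000000000.0) = 115.7 m/s

115.7 m/s


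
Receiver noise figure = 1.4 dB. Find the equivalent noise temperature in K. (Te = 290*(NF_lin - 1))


NF_lin = 10^(1.4/10) = 1.380384
Te = 290 * (1.380384 - 1) = 110.3 K

110.3 K


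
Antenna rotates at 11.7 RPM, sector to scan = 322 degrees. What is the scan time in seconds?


t = 322 / (11.7 * 360) * 60 = 4.59 s

4.59 s


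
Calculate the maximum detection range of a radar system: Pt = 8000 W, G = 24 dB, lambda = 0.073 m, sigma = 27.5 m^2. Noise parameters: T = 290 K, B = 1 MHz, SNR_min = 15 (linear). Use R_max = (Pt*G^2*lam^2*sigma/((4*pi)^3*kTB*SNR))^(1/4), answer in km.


G_lin = 10^(24/10) = 251.188643
R^4 = 8000 * 251.188643^2 * 0.073^2 * 27.5 / ((4*pi)^3 * 1.38e-23 * 290 * 1000000.0 * 15)
R^4 = 6.2097e17 m^4
R_max = (6.2097e17)^(1/4) = 28071.6 m = 28.1 km

28.1 km


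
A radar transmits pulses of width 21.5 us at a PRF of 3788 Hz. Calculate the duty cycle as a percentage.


DC = 21.5e-6 * 3788 * 100 = 8.14%

8.14%


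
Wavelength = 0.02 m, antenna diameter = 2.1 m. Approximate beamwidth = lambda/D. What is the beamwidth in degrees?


BW_rad = 0.02 / 2.1 = 0.009524
BW_deg = 0.55 degrees

0.55 degrees


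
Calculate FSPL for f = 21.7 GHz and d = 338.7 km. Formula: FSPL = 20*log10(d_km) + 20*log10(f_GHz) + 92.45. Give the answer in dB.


20*log10(338.7) = 50.6
20*log10(21.7) = 26.73
FSPL = 169.8 dB

169.8 dB


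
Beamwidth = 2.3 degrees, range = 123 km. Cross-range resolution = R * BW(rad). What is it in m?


BW_rad = 0.040142573
CR = 123000 * 0.040142573 = 4937.5 m

4937.5 m


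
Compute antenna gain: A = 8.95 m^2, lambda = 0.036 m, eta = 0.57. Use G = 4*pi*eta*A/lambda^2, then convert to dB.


G_linear = 4*pi*0.57*8.95/0.036^2 = 49465.54
G_dB = 10*log10(49465.54) = 46.9 dB

46.9 dB


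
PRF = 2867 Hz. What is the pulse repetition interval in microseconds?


PRI = 1/2867 = 0.0003487967 s = 348.8 us

348.8 us


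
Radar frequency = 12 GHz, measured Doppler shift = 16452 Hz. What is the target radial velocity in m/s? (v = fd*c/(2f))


v = 16452 * 3e8 / (2 * 12000000000.0) = 205.7 m/s

205.7 m/s


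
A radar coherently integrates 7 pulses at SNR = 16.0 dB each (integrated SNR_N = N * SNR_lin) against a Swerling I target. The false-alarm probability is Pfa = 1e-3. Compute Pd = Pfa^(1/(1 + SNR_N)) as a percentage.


SNR_lin = 10^(16.0/10) = 39.81072
SNR_N = 7 * 39.81072 = 278.67504
1/(1 + SNR_N) = 1/279.67504 = 0.0035756
Pd = (1e-3)^0.0035756 = 0.9756
Pd = 97.6%

97.6%


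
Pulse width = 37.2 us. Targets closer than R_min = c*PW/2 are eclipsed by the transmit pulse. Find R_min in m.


R_min = 3e8 * 37.2e-6 / 2 = 5580.0 m

5580.0 m


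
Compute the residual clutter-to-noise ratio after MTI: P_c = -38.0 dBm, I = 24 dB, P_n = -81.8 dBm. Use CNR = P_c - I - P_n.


CNR = -38.0 - 24 - (-81.8) = 19.8 dB

19.8 dB


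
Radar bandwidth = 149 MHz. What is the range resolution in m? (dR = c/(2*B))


dR = 3e8 / (2 * 149000000.0) = 1.01 m

1.01 m


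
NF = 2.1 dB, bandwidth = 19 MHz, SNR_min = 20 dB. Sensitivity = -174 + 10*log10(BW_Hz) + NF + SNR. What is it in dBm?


10*log10(19000000.0) = 72.79
S = -174 + 72.79 + 2.1 + 20 = -79.1 dBm

-79.1 dBm


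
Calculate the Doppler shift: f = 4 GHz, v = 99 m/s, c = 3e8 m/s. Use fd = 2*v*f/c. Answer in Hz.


fd = 2 * 99 * 4000000000.0 / 3e8 = 2640.0 Hz

2640.0 Hz


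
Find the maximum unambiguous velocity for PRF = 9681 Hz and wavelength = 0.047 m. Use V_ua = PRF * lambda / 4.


V_ua = 9681 * 0.047 / 4 = 113.8 m/s

113.8 m/s


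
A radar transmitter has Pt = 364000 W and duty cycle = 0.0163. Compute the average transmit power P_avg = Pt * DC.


P_avg = 364000 * 0.0163 = 5933.2 W

5933.2 W


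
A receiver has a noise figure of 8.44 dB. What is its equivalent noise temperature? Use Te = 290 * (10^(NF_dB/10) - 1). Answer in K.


NF_lin = 10^(8.44/10) = 6.982324
Te = 290 * (6.982324 - 1) = 1734.9 K

1734.9 K


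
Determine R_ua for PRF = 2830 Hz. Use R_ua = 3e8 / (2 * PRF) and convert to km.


R_ua = 3e8 / (2 * 2830) = 53003.5 m = 53.0 km

53.0 km


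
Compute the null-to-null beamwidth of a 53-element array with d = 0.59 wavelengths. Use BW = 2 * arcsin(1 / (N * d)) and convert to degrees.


1/(N*d) = 1/(53*0.59) = 0.03198
BW = 2*arcsin(0.03198) = 3.7 degrees

3.7 degrees


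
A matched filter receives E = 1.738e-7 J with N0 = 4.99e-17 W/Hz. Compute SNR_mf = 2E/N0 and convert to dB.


SNR_lin = 2 * 1.738e-7 / 4.99e-17 = 6.966e9
SNR_dB = 10*log10(6.966e9) = 98.4 dB

98.4 dB


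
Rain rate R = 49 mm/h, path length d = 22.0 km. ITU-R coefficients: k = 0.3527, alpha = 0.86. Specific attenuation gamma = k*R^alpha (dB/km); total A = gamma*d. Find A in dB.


gamma = 0.3527 * 49^0.86 = 10.022454 dB/km
A = 10.022454 * 22.0 = 220.49 dB

220.49 dB


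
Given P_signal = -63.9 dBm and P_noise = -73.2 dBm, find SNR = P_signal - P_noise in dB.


SNR = -63.9 - (-73.2) = 9.3 dB

9.3 dB


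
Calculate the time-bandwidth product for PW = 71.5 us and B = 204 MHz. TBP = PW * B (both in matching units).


TBP = 71.5 * 204 = 14586.0

14586.0


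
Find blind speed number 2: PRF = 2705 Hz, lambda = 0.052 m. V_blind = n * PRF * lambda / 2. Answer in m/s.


V_blind = 2 * 2705 * 0.052 / 2 = 140.7 m/s

140.7 m/s


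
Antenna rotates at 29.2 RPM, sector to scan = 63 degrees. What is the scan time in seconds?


t = 63 / (29.2 * 360) * 60 = 0.36 s

0.36 s


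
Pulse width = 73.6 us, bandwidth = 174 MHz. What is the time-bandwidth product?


TBP = 73.6 * 174 = 12806.4

12806.4


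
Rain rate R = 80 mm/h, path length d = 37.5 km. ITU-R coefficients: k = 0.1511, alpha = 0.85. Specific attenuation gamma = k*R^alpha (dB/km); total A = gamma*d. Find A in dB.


gamma = 0.1511 * 80^0.85 = 6.264565 dB/km
A = 6.264565 * 37.5 = 234.92 dB

234.92 dB


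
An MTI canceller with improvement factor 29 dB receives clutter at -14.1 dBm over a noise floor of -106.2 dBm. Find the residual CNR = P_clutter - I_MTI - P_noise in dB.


CNR = -14.1 - 29 - (-106.2) = 63.1 dB

63.1 dB


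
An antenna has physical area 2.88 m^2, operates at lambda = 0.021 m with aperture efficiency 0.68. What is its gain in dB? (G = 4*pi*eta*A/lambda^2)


G_linear = 4*pi*0.68*2.88/0.021^2 = 55804.94
G_dB = 10*log10(55804.94) = 47.5 dB

47.5 dB


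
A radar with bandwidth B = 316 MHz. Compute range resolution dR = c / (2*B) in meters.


dR = 3e8 / (2 * 316000000.0) = 0.47 m

0.47 m


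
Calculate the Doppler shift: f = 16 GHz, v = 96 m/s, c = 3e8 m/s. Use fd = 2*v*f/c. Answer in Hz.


fd = 2 * 96 * 16000000000.0 / 3e8 = 10240.0 Hz

10240.0 Hz


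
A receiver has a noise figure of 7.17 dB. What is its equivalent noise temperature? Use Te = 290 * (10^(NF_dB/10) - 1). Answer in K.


NF_lin = 10^(7.17/10) = 5.211947
Te = 290 * (5.211947 - 1) = 1221.5 K

1221.5 K


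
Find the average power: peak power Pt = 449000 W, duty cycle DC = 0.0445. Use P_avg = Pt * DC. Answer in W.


P_avg = 449000 * 0.0445 = 19980.5 W

19980.5 W


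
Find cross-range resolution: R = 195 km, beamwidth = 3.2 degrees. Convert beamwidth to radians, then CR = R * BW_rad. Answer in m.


BW_rad = 0.055850536
CR = 195000 * 0.055850536 = 10890.9 m

10890.9 m


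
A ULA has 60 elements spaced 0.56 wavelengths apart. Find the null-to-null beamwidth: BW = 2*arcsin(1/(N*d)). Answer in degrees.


1/(N*d) = 1/(60*0.56) = 0.029762
BW = 2*arcsin(0.029762) = 3.4 degrees

3.4 degrees


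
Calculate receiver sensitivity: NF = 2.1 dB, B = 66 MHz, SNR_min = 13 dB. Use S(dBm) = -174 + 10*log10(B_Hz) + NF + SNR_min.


10*log10(66000000.0) = 78.2
S = -174 + 78.2 + 2.1 + 13 = -80.7 dBm

-80.7 dBm


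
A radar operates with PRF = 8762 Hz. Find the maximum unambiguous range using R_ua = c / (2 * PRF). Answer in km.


R_ua = 3e8 / (2 * 8762) = 17119.4 m = 17.1 km

17.1 km


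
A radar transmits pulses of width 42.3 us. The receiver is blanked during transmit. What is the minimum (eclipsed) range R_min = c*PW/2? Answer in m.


R_min = 3e8 * 42.3e-6 / 2 = 6345.0 m

6345.0 m


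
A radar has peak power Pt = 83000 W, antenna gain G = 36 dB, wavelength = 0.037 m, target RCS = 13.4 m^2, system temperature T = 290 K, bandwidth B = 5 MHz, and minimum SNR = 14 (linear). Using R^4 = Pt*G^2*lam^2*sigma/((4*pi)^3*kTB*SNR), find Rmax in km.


G_lin = 10^(36/10) = 3981.071706
R^4 = 83000 * 3981.071706^2 * 0.037^2 * 13.4 / ((4*pi)^3 * 1.38e-23 * 290 * 5000000.0 * 14)
R^4 = 4.34092e19 m^4
R_max = (4.34092e19)^(1/4) = 81170.0 m = 81.2 km

81.2 km


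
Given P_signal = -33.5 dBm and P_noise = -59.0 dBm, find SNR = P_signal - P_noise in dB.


SNR = -33.5 - (-59.0) = 25.5 dB

25.5 dB


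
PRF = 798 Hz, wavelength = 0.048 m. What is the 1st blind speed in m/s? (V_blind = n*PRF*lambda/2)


V_blind = 1 * 798 * 0.048 / 2 = 19.2 m/s

19.2 m/s


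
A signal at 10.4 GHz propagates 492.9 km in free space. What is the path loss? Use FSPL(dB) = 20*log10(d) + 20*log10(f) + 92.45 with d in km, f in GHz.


20*log10(492.9) = 53.86
20*log10(10.4) = 20.34
FSPL = 166.6 dB

166.6 dB


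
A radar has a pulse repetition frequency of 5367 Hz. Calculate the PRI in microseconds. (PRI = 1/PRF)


PRI = 1/5367 = 0.0001863238 s = 186.3 us

186.3 us


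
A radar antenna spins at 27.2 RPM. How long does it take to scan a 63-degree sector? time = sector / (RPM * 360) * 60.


t = 63 / (27.2 * 360) * 60 = 0.39 s

0.39 s


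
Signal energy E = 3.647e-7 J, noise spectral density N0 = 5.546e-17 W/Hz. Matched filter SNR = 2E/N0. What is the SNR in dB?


SNR_lin = 2 * 3.647e-7 / 5.546e-17 = 1.315e10
SNR_dB = 10*log10(1.315e10) = 101.2 dB

101.2 dB


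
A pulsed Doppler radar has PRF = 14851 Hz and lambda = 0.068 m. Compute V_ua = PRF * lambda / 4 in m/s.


V_ua = 14851 * 0.068 / 4 = 252.5 m/s

252.5 m/s


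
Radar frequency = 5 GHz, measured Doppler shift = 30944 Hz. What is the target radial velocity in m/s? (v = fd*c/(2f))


v = 30944 * 3e8 / (2 * 5000000000.0) = 928.3 m/s

928.3 m/s


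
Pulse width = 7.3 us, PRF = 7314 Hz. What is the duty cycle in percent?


DC = 7.3e-6 * 7314 * 100 = 5.34%

5.34%


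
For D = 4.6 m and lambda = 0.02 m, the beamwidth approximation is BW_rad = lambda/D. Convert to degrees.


BW_rad = 0.02 / 4.6 = 0.004348
BW_deg = 0.25 degrees

0.25 degrees


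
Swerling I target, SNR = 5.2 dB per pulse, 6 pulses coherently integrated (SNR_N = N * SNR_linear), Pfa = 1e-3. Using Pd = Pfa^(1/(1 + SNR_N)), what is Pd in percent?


SNR_lin = 10^(5.2/10) = 3.31131
SNR_N = 6 * 3.31131 = 19.86786
1/(1 + SNR_N) = 1/20.86786 = 0.0479206
Pd = (1e-3)^0.0479206 = 0.71819
Pd = 71.8%

71.8%


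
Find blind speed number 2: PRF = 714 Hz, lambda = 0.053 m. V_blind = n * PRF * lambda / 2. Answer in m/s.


V_blind = 2 * 714 * 0.053 / 2 = 37.8 m/s

37.8 m/s


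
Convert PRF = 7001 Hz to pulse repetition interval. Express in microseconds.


PRI = 1/7001 = 0.0001428367 s = 142.8 us

142.8 us


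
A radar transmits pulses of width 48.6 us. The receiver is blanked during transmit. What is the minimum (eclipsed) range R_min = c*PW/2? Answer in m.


R_min = 3e8 * 48.6e-6 / 2 = 7290.0 m

7290.0 m


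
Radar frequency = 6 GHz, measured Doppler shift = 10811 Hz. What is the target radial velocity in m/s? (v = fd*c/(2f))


v = 10811 * 3e8 / (2 * 6000000000.0) = 270.3 m/s

270.3 m/s


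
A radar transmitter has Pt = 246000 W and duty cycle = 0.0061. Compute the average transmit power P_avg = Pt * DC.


P_avg = 246000 * 0.0061 = 1500.6 W

1500.6 W


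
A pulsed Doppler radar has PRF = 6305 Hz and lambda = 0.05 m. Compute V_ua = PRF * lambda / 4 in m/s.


V_ua = 6305 * 0.05 / 4 = 78.8 m/s

78.8 m/s


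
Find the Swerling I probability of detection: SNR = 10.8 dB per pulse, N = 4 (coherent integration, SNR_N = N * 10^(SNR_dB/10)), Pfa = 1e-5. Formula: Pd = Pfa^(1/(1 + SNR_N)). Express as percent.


SNR_lin = 10^(10.8/10) = 12.02264
SNR_N = 4 * 12.02264 = 48.09056
1/(1 + SNR_N) = 1/49.09056 = 0.0203705
Pd = (1e-5)^0.0203705 = 0.79095
Pd = 79.1%

79.1%


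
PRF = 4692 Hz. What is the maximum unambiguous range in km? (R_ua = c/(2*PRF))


R_ua = 3e8 / (2 * 4692) = 31969.3 m = 32.0 km

32.0 km


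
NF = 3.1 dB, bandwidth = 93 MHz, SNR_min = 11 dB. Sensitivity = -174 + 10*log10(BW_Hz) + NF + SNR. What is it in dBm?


10*log10(93000000.0) = 79.68
S = -174 + 79.68 + 3.1 + 11 = -80.2 dBm

-80.2 dBm


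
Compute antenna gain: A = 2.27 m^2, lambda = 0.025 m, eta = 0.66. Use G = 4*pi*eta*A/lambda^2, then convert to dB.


G_linear = 4*pi*0.66*2.27/0.025^2 = 30123.1
G_dB = 10*log10(30123.1) = 44.8 dB

44.8 dB


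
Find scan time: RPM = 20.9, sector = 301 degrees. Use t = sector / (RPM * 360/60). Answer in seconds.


t = 301 / (20.9 * 360) * 60 = 2.4 s

2.4 s


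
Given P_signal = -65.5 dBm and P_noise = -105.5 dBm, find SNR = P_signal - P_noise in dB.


SNR = -65.5 - (-105.5) = 40.0 dB

40.0 dB


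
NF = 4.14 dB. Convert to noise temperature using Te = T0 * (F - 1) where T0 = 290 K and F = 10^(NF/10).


NF_lin = 10^(4.14/10) = 2.594179
Te = 290 * (2.594179 - 1) = 462.3 K

462.3 K


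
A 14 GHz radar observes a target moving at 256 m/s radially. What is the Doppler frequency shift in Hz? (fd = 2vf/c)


fd = 2 * 256 * 14000000000.0 / 3e8 = 23893.3 Hz

23893.3 Hz


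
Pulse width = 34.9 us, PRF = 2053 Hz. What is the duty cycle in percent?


DC = 34.9e-6 * 2053 * 100 = 7.16%

7.16%


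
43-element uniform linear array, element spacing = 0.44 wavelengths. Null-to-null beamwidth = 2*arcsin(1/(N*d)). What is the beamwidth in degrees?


1/(N*d) = 1/(43*0.44) = 0.052854
BW = 2*arcsin(0.052854) = 6.1 degrees

6.1 degrees


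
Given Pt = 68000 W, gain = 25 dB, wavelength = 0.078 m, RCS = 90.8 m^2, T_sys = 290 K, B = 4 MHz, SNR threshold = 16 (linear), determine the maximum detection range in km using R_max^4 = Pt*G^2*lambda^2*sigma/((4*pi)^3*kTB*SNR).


G_lin = 10^(25/10) = 316.227766
R^4 = 68000 * 316.227766^2 * 0.078^2 * 90.8 / ((4*pi)^3 * 1.38e-23 * 290 * 4000000.0 * 16)
R^4 = 7.3909e18 m^4
R_max = (7.3909e18)^(1/4) = 52140.4 m = 52.1 km

52.1 km


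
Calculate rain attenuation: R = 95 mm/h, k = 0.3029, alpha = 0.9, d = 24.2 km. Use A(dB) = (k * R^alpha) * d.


gamma = 0.3029 * 95^0.9 = 18.249481 dB/km
A = 18.249481 * 24.2 = 441.64 dB

441.64 dB


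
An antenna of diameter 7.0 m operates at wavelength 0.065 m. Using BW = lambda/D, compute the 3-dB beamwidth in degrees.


BW_rad = 0.065 / 7.0 = 0.009286
BW_deg = 0.53 degrees

0.53 degrees


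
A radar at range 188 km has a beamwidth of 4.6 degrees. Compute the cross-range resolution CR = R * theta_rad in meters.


BW_rad = 0.080285146
CR = 188000 * 0.080285146 = 15093.6 m

15093.6 m


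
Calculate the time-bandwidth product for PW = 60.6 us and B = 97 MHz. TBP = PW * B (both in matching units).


TBP = 60.6 * 97 = 5878.2

5878.2


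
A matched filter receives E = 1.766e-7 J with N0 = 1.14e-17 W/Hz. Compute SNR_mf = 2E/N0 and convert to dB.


SNR_lin = 2 * 1.766e-7 / 1.14e-17 = 3.098e10
SNR_dB = 10*log10(3.098e10) = 104.9 dB

104.9 dB


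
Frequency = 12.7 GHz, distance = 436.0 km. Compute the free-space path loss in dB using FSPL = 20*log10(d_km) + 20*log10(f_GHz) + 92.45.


20*log10(436.0) = 52.79
20*log10(12.7) = 22.08
FSPL = 167.3 dB

167.3 dB


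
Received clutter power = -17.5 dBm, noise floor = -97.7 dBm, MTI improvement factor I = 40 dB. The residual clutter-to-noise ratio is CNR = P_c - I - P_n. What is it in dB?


CNR = -17.5 - 40 - (-97.7) = 40.2 dB

40.2 dB


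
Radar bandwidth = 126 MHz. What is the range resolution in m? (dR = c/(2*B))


dR = 3e8 / (2 * 126000000.0) = 1.19 m

1.19 m


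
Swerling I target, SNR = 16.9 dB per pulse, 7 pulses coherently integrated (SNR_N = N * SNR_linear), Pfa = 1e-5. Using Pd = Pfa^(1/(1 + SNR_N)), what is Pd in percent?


SNR_lin = 10^(16.9/10) = 48.97788
SNR_N = 7 * 48.97788 = 342.84516
1/(1 + SNR_N) = 1/343.84516 = 0.0029083
Pd = (1e-5)^0.0029083 = 0.96707
Pd = 96.7%

96.7%


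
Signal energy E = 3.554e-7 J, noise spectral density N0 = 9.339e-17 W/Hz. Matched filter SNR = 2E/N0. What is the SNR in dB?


SNR_lin = 2 * 3.554e-7 / 9.339e-17 = 7.611e9
SNR_dB = 10*log10(7.611e9) = 98.8 dB

98.8 dB


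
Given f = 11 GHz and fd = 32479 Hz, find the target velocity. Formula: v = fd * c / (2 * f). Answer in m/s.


v = 32479 * 3e8 / (2 * 11000000000.0) = 442.9 m/s

442.9 m/s


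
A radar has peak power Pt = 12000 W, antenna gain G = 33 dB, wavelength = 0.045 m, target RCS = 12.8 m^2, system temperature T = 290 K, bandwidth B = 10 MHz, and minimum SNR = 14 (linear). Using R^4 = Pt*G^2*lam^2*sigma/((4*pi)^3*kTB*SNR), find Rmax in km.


G_lin = 10^(33/10) = 1995.262315
R^4 = 12000 * 1995.262315^2 * 0.045^2 * 12.8 / ((4*pi)^3 * 1.38e-23 * 290 * 10000000.0 * 14)
R^4 = 1.11373e18 m^4
R_max = (1.11373e18)^(1/4) = 32485.9 m = 32.5 km

32.5 km


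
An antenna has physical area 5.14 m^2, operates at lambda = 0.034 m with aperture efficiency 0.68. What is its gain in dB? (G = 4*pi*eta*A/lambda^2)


G_linear = 4*pi*0.68*5.14/0.034^2 = 37994.79
G_dB = 10*log10(37994.79) = 45.8 dB

45.8 dB


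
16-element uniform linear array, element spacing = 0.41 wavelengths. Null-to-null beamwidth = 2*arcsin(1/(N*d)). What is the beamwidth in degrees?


1/(N*d) = 1/(16*0.41) = 0.152439
BW = 2*arcsin(0.152439) = 17.5 degrees

17.5 degrees


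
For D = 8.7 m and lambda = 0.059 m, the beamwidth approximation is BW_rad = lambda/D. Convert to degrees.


BW_rad = 0.059 / 8.7 = 0.006782
BW_deg = 0.39 degrees

0.39 degrees


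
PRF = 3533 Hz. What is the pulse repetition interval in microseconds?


PRI = 1/3533 = 0.0002830456 s = 283.0 us

283.0 us


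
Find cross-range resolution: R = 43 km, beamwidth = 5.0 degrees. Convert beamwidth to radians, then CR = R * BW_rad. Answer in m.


BW_rad = 0.087266463
CR = 43000 * 0.087266463 = 3752.5 m

3752.5 m


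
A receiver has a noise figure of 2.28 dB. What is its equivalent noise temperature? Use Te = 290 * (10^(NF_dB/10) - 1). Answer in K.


NF_lin = 10^(2.28/10) = 1.690441
Te = 290 * (1.690441 - 1) = 200.2 K

200.2 K


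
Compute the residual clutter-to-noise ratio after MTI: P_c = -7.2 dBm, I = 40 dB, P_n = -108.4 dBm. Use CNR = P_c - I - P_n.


CNR = -7.2 - 40 - (-108.4) = 61.2 dB

61.2 dB


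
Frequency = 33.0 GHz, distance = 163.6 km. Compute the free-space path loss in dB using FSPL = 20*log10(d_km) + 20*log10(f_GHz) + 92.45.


20*log10(163.6) = 44.28
20*log10(33.0) = 30.37
FSPL = 167.1 dB

167.1 dB


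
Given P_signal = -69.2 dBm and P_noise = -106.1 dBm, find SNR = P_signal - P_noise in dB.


SNR = -69.2 - (-106.1) = 36.9 dB

36.9 dB


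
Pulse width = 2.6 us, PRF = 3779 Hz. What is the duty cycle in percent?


DC = 2.6e-6 * 3779 * 100 = 0.98%

0.98%


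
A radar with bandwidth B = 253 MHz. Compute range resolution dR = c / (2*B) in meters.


dR = 3e8 / (2 * 253000000.0) = 0.59 m

0.59 m


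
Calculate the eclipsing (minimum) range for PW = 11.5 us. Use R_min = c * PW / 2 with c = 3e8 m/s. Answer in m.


R_min = 3e8 * 11.5e-6 / 2 = 1725.0 m

1725.0 m


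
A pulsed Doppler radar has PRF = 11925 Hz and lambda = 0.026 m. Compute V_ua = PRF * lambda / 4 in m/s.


V_ua = 11925 * 0.026 / 4 = 77.5 m/s

77.5 m/s


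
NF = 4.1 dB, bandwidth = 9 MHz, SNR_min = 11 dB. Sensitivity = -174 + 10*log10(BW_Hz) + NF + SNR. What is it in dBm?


10*log10(9000000.0) = 69.54
S = -174 + 69.54 + 4.1 + 11 = -89.4 dBm

-89.4 dBm


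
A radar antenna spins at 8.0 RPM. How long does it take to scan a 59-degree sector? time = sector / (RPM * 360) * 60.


t = 59 / (8.0 * 360) * 60 = 1.23 s

1.23 s


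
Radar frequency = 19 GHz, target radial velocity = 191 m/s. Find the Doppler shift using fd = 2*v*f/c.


fd = 2 * 191 * 19000000000.0 / 3e8 = 24193.3 Hz

24193.3 Hz


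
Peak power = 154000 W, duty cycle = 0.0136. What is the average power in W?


P_avg = 154000 * 0.0136 = 2094.4 W

2094.4 W


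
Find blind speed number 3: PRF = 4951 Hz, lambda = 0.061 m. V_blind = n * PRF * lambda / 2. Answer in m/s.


V_blind = 3 * 4951 * 0.061 / 2 = 453.0 m/s

453.0 m/s


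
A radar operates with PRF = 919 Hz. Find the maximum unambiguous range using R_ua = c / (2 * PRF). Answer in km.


R_ua = 3e8 / (2 * 919) = 163220.9 m = 163.2 km

163.2 km


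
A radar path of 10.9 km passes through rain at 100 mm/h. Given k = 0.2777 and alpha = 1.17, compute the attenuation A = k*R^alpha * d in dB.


gamma = 0.2777 * 100^1.17 = 60.75414 dB/km
A = 60.75414 * 10.9 = 662.22 dB

662.22 dB


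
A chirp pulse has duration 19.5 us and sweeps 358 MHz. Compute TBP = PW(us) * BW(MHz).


TBP = 19.5 * 358 = 6981.0

6981.0


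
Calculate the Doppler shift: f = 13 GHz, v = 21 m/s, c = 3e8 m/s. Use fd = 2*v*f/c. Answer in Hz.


fd = 2 * 21 * 13000000000.0 / 3e8 = 1820.0 Hz

1820.0 Hz


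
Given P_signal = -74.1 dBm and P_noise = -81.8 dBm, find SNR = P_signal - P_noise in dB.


SNR = -74.1 - (-81.8) = 7.7 dB

7.7 dB


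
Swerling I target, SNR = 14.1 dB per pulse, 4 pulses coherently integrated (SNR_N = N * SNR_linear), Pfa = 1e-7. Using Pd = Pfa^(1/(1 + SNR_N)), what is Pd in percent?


SNR_lin = 10^(14.1/10) = 25.70396
SNR_N = 4 * 25.70396 = 102.81584
1/(1 + SNR_N) = 1/103.81584 = 0.0096324
Pd = (1e-7)^0.0096324 = 0.8562
Pd = 85.6%

85.6%


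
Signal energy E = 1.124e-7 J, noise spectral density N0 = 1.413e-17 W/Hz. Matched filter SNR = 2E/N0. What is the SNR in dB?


SNR_lin = 2 * 1.124e-7 / 1.413e-17 = 1.591e10
SNR_dB = 10*log10(1.591e10) = 102.0 dB

102.0 dB


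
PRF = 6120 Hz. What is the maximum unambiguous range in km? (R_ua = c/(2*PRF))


R_ua = 3e8 / (2 * 6120) = 24509.8 m = 24.5 km

24.5 km


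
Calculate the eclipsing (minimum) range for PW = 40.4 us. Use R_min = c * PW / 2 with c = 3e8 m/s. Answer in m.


R_min = 3e8 * 40.4e-6 / 2 = 6060.0 m

6060.0 m


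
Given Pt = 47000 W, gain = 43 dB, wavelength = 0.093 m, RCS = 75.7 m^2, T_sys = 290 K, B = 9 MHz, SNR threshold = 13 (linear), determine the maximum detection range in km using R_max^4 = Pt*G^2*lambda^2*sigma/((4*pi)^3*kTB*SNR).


G_lin = 10^(43/10) = 19952.62315
R^4 = 47000 * 19952.62315^2 * 0.093^2 * 75.7 / ((4*pi)^3 * 1.38e-23 * 290 * 9000000.0 * 13)
R^4 = 1.31846e22 m^4
R_max = (1.31846e22)^(1/4) = 338857.2 m = 338.9 km

338.9 km


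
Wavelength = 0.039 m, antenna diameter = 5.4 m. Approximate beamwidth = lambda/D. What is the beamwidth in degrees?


BW_rad = 0.039 / 5.4 = 0.007222
BW_deg = 0.41 degrees

0.41 degrees


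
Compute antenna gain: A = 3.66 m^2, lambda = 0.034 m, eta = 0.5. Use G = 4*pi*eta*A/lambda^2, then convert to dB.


G_linear = 4*pi*0.5*3.66/0.034^2 = 19893.13
G_dB = 10*log10(19893.13) = 43.0 dB

43.0 dB


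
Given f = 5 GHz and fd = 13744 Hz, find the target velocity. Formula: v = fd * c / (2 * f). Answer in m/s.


v = 13744 * 3e8 / (2 * 5000000000.0) = 412.3 m/s

412.3 m/s


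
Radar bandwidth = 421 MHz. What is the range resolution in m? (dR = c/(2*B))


dR = 3e8 / (2 * 421000000.0) = 0.36 m

0.36 m


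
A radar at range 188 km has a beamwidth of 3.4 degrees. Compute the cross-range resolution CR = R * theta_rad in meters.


BW_rad = 0.059341195
CR = 188000 * 0.059341195 = 11156.1 m

11156.1 m


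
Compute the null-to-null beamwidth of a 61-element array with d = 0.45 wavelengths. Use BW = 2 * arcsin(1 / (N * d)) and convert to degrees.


1/(N*d) = 1/(61*0.45) = 0.03643
BW = 2*arcsin(0.03643) = 4.2 degrees

4.2 degrees


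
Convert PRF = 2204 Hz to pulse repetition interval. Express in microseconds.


PRI = 1/2204 = 0.0004537205 s = 453.7 us

453.7 us


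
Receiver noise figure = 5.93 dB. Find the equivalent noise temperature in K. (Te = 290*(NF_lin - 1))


NF_lin = 10^(5.93/10) = 3.917419
Te = 290 * (3.917419 - 1) = 846.1 K

846.1 K


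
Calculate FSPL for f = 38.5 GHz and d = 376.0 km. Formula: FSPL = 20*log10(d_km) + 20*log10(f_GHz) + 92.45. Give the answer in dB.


20*log10(376.0) = 51.5
20*log10(38.5) = 31.71
FSPL = 175.7 dB

175.7 dB


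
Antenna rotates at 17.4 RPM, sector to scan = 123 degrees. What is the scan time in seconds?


t = 123 / (17.4 * 360) * 60 = 1.18 s

1.18 s


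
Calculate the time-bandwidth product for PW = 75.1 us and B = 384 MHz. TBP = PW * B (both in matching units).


TBP = 75.1 * 384 = 28838.4

28838.4


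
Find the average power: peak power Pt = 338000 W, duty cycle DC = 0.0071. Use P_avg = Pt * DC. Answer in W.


P_avg = 338000 * 0.0071 = 2399.8 W

2399.8 W


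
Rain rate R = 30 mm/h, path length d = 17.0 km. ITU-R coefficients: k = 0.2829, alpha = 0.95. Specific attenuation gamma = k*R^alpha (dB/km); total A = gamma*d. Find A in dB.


gamma = 0.2829 * 30^0.95 = 7.159755 dB/km
A = 7.159755 * 17.0 = 121.72 dB

121.72 dB


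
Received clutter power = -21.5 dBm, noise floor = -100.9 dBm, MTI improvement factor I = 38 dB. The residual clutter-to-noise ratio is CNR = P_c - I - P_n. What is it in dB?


CNR = -21.5 - 38 - (-100.9) = 41.4 dB

41.4 dB


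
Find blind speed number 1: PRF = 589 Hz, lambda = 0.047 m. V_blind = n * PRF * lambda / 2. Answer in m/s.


V_blind = 1 * 589 * 0.047 / 2 = 13.8 m/s

13.8 m/s


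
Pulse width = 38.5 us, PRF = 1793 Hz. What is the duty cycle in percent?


DC = 38.5e-6 * 1793 * 100 = 6.9%

6.9%


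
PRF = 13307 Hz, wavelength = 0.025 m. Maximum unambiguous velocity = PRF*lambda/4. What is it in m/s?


V_ua = 13307 * 0.025 / 4 = 83.2 m/s

83.2 m/s


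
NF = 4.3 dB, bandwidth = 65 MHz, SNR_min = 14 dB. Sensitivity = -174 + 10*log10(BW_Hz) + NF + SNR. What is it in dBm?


10*log10(65000000.0) = 78.13
S = -174 + 78.13 + 4.3 + 14 = -77.6 dBm

-77.6 dBm


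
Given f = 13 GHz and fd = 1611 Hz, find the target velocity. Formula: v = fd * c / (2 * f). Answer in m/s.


v = 1611 * 3e8 / (2 * 13000000000.0) = 18.6 m/s

18.6 m/s


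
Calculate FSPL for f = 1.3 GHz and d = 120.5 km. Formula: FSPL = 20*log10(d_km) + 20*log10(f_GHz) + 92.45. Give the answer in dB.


20*log10(120.5) = 41.62
20*log10(1.3) = 2.28
FSPL = 136.3 dB

136.3 dB


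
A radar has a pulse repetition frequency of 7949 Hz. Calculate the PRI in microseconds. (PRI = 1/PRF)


PRI = 1/7949 = 0.000125802 s = 125.8 us

125.8 us


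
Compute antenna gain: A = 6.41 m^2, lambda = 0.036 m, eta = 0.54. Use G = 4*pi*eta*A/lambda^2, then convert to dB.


G_linear = 4*pi*0.54*6.41/0.036^2 = 33562.68
G_dB = 10*log10(33562.68) = 45.3 dB

45.3 dB


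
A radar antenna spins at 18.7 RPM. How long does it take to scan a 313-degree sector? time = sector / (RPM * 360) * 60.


t = 313 / (18.7 * 360) * 60 = 2.79 s

2.79 s


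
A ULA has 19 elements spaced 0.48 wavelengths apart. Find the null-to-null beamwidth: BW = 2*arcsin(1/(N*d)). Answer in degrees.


1/(N*d) = 1/(19*0.48) = 0.109649
BW = 2*arcsin(0.109649) = 12.6 degrees

12.6 degrees


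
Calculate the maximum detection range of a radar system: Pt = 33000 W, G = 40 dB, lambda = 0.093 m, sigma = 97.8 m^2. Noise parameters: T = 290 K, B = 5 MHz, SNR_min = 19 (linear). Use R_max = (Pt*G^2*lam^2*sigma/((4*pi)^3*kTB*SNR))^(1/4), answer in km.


G_lin = 10^(40/10) = 10000.0
R^4 = 33000 * 10000.0^2 * 0.093^2 * 97.8 / ((4*pi)^3 * 1.38e-23 * 290 * 5000000.0 * 19)
R^4 = 3.69989e21 m^4
R_max = (3.69989e21)^(1/4) = 246630.7 m = 246.6 km

246.6 km


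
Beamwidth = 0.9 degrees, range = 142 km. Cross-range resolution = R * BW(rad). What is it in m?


BW_rad = 0.015707963
CR = 142000 * 0.015707963 = 2230.5 m

2230.5 m


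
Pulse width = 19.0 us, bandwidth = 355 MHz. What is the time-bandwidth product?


TBP = 19.0 * 355 = 6745.0

6745.0


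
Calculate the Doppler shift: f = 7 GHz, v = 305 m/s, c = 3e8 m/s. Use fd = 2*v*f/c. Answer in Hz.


fd = 2 * 305 * 7000000000.0 / 3e8 = 14233.3 Hz

14233.3 Hz


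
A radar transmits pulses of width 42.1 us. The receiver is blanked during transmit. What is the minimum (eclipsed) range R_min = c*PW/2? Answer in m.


R_min = 3e8 * 42.1e-6 / 2 = 6315.0 m

6315.0 m


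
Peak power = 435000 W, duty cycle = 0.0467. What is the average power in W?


P_avg = 435000 * 0.0467 = 20314.5 W

20314.5 W


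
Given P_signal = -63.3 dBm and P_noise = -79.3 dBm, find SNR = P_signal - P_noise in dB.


SNR = -63.3 - (-79.3) = 16.0 dB

16.0 dB


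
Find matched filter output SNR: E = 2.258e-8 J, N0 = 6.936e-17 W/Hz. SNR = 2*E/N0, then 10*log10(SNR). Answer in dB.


SNR_lin = 2 * 2.258e-8 / 6.936e-17 = 6.511e8
SNR_dB = 10*log10(6.511e8) = 88.1 dB

88.1 dB


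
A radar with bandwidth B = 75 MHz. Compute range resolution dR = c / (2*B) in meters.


dR = 3e8 / (2 * 75000000.0) = 2.0 m

2.0 m


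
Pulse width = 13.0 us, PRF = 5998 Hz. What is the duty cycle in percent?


DC = 13.0e-6 * 5998 * 100 = 7.8%

7.8%


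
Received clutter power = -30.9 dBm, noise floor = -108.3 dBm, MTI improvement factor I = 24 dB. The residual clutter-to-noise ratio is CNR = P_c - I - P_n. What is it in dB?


CNR = -30.9 - 24 - (-108.3) = 53.4 dB

53.4 dB


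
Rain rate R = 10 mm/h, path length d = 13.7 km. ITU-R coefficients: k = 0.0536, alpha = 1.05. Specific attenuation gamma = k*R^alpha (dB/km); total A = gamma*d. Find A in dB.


gamma = 0.0536 * 10^1.05 = 0.601402 dB/km
A = 0.601402 * 13.7 = 8.24 dB

8.24 dB


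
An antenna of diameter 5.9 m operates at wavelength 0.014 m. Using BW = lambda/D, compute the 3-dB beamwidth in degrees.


BW_rad = 0.014 / 5.9 = 0.002373
BW_deg = 0.14 degrees

0.14 degrees


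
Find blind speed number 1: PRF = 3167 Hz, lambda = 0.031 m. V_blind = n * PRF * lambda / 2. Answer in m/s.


V_blind = 1 * 3167 * 0.031 / 2 = 49.1 m/s

49.1 m/s


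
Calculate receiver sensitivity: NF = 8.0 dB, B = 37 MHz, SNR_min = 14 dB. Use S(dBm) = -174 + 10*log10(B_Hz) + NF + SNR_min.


10*log10(37000000.0) = 75.68
S = -174 + 75.68 + 8.0 + 14 = -76.3 dBm

-76.3 dBm


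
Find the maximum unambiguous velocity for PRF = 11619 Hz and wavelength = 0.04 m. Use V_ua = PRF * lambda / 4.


V_ua = 11619 * 0.04 / 4 = 116.2 m/s

116.2 m/s


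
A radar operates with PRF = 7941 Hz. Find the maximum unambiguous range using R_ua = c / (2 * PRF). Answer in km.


R_ua = 3e8 / (2 * 7941) = 18889.3 m = 18.9 km

18.9 km


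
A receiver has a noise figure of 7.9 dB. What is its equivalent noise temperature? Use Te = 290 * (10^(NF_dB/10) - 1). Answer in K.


NF_lin = 10^(7.9/10) = 6.16595
Te = 290 * (6.16595 - 1) = 1498.1 K

1498.1 K


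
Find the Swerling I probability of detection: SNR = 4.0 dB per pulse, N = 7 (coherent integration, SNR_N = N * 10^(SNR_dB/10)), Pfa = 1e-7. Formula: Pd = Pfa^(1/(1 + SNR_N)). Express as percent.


SNR_lin = 10^(4.0/10) = 2.51189
SNR_N = 7 * 2.51189 = 17.58323
1/(1 + SNR_N) = 1/18.58323 = 0.053812
Pd = (1e-7)^0.053812 = 0.42006
Pd = 42.0%

42.0%


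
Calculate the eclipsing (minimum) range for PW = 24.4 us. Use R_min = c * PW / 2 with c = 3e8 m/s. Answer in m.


R_min = 3e8 * 24.4e-6 / 2 = 3660.0 m

3660.0 m


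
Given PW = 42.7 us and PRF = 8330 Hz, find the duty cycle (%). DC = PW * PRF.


DC = 42.7e-6 * 8330 * 100 = 35.57%

35.57%


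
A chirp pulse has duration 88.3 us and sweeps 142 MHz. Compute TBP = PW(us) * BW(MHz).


TBP = 88.3 * 142 = 12538.6

12538.6


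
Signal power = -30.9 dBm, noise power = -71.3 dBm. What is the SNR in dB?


SNR = -30.9 - (-71.3) = 40.4 dB

40.4 dB


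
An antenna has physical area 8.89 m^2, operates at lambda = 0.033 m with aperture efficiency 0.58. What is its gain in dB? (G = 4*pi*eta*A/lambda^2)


G_linear = 4*pi*0.58*8.89/0.033^2 = 59499.28
G_dB = 10*log10(59499.28) = 47.7 dB

47.7 dB


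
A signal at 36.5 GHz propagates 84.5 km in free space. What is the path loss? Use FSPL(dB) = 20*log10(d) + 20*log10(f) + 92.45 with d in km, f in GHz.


20*log10(84.5) = 38.54
20*log10(36.5) = 31.25
FSPL = 162.2 dB

162.2 dB


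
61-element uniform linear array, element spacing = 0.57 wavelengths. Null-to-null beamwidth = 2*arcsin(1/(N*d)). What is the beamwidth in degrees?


1/(N*d) = 1/(61*0.57) = 0.02876
BW = 2*arcsin(0.02876) = 3.3 degrees

3.3 degrees


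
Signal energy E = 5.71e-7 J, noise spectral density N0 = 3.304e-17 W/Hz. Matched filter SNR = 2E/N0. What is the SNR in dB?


SNR_lin = 2 * 5.71e-7 / 3.304e-17 = 3.456e10
SNR_dB = 10*log10(3.456e10) = 105.4 dB

105.4 dB


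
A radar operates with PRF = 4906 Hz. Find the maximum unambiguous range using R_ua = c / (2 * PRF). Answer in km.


R_ua = 3e8 / (2 * 4906) = 30574.8 m = 30.6 km

30.6 km


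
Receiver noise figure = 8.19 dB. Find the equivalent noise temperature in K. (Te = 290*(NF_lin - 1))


NF_lin = 10^(8.19/10) = 6.591739
Te = 290 * (6.591739 - 1) = 1621.6 K

1621.6 K


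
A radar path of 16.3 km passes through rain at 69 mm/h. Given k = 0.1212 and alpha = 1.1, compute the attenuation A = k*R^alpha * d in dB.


gamma = 0.1212 * 69^1.1 = 12.771344 dB/km
A = 12.771344 * 16.3 = 208.17 dB

208.17 dB


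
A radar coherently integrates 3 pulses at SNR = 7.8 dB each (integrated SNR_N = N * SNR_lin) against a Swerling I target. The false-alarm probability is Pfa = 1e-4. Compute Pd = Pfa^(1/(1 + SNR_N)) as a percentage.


SNR_lin = 10^(7.8/10) = 6.0256
SNR_N = 3 * 6.0256 = 18.0768
1/(1 + SNR_N) = 1/19.0768 = 0.0524197
Pd = (1e-4)^0.0524197 = 0.61705
Pd = 61.7%

61.7%


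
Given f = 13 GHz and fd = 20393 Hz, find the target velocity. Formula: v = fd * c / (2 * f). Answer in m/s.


v = 20393 * 3e8 / (2 * 13000000000.0) = 235.3 m/s

235.3 m/s


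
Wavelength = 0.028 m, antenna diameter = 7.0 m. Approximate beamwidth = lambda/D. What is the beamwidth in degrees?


BW_rad = 0.028 / 7.0 = 0.004
BW_deg = 0.23 degrees

0.23 degrees
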